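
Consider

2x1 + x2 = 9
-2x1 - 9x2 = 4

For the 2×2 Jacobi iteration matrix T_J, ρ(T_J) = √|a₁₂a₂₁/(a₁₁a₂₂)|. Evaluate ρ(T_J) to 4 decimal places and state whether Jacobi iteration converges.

0.3333

a₁₂a₂₁/(a₁₁a₂₂) = (1)·(-2) / ((2)·(-9)) = 0.111111
ρ = √|0.111111| = √0.111111 = 0.3333
ρ < 1, so Jacobi converges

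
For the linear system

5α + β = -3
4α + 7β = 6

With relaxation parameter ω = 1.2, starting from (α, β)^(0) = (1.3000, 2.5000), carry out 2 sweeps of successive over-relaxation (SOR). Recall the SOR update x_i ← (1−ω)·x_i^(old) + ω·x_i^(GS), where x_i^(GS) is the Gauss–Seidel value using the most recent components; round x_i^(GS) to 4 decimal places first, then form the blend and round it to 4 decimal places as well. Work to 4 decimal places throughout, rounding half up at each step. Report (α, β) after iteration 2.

(-0.7909, 1.2485)

Iteration 1:
  α: GS value = (-3 - (1)·2.5000) / (5) = -1.1000;  α ← (1−ω)·1.3000 + ω·-1.1000 = -1.5800
  β: GS value = (6 - (4)·-1.5800) / (7) = 1.7600;  β ← (1−ω)·2.5000 + ω·1.7600 = 1.6120
Iteration 2:
  α: GS value = (-3 - (1)·1.6120) / (5) = -0.9224;  α ← (1−ω)·-1.5800 + ω·-0.9224 = -0.7909
  β: GS value = (6 - (4)·-0.7909) / (7) = 1.3091;  β ← (1−ω)·1.6120 + ω·1.3091 = 1.2485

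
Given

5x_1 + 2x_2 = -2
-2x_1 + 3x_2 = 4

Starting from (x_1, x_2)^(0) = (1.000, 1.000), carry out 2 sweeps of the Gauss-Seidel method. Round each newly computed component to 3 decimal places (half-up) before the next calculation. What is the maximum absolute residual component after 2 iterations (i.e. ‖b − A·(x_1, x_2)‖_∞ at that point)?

Iteration 1:
  x_1 = (-2 - (2)·1.000) / (5) = -0.800
  x_2 = (4 - (-2)·-0.800) / (3) = 0.800
Iteration 2:
  x_1 = (-2 - (2)·0.800) / (5) = -0.720
  x_2 = (4 - (-2)·-0.720) / (3) = 0.853
Residual b − A·x = (-0.106, 0.001); ∞-norm = 0.106

0.106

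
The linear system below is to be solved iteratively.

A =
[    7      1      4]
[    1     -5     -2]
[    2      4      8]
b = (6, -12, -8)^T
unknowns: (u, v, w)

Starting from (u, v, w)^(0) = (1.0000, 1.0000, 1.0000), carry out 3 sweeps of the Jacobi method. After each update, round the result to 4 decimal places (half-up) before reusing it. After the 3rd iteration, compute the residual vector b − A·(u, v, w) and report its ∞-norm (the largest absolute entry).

Iteration 1:
  u = (6 - (1)·1.0000 - (4)·1.0000) / (7) = 0.1429
  v = (-12 - (1)·1.0000 - (-2)·1.0000) / (-5) = 2.2000
  w = (-8 - (2)·1.0000 - (4)·1.0000) / (8) = -1.7500
Iteration 2:
  u = (6 - (1)·2.2000 - (4)·-1.7500) / (7) = 1.5429
  v = (-12 - (1)·0.1429 - (-2)·-1.7500) / (-5) = 3.1286
  w = (-8 - (2)·0.1429 - (4)·2.2000) / (8) = -2.1357
Iteration 3:
  u = (6 - (1)·3.1286 - (4)·-2.1357) / (7) = 1.6306
  v = (-12 - (1)·1.5429 - (-2)·-2.1357) / (-5) = 3.5629
  w = (-8 - (2)·1.5429 - (4)·3.1286) / (8) = -2.9500
Residual b − A·x = (2.8229, -1.7161, -1.9128); ∞-norm = 2.8229

2.8229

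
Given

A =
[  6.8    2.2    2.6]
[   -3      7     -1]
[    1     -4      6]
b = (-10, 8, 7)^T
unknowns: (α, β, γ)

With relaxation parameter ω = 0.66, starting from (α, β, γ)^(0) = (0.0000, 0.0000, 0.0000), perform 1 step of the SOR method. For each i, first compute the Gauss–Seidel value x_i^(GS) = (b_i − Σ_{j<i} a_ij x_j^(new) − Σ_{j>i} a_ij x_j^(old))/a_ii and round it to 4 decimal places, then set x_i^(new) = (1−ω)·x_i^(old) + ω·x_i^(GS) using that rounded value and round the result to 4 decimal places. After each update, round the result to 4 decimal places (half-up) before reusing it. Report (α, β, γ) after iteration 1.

(-0.9706, 0.4798, 1.0879)

Iteration 1:
  α: GS value = (-10 - (2.2)·0.0000 - (2.6)·0.0000) / (6.8) = -1.4706;  α ← (1−ω)·0.0000 + ω·-1.4706 = -0.9706
  β: GS value = (8 - (-3)·-0.9706 - (-1)·0.0000) / (7) = 0.7269;  β ← (1−ω)·0.0000 + ω·0.7269 = 0.4798
  γ: GS value = (7 - (1)·-0.9706 - (-4)·0.4798) / (6) = 1.6483;  γ ← (1−ω)·0.0000 + ω·1.6483 = 1.0879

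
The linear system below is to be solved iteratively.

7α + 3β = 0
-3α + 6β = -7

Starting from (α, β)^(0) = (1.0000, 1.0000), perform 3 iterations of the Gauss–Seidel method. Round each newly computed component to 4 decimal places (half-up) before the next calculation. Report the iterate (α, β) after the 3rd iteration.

(0.3732, -0.9801)

Iteration 1:
  α = (0 - (3)·1.0000) / (7) = -0.4286
  β = (-7 - (-3)·-0.4286) / (6) = -1.3810
Iteration 2:
  α = (0 - (3)·-1.3810) / (7) = 0.5919
  β = (-7 - (-3)·0.5919) / (6) = -0.8707
Iteration 3:
  α = (0 - (3)·-0.8707) / (7) = 0.3732
  β = (-7 - (-3)·0.3732) / (6) = -0.9801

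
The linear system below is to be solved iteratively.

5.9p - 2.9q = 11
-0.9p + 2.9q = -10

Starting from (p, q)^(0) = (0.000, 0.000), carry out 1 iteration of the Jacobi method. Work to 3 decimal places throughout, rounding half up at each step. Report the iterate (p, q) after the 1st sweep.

Iteration 1:
  p = (11 - (-2.9)·0.000) / (5.9) = 1.864
  q = (-10 - (-0.9)·0.000) / (2.9) = -3.448

(1.864, -3.448)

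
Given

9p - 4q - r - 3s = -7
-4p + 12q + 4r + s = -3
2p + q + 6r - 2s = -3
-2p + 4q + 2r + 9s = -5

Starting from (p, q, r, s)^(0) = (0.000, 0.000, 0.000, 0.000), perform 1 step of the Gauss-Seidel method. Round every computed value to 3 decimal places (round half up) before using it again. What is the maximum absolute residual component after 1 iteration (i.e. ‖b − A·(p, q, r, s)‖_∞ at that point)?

Iteration 1:
  p = (-7 - (-4)·0.000 - (-1)·0.000 - (-3)·0.000) / (9) = -0.778
  q = (-3 - (-4)·-0.778 - (4)·0.000 - (1)·0.000) / (12) = -0.509
  r = (-3 - (2)·-0.778 - (1)·-0.509 - (-2)·0.000) / (6) = -0.156
  s = (-5 - (-2)·-0.778 - (4)·-0.509 - (2)·-0.156) / (9) = -0.468
Residual b − A·x = (-3.594, 1.088, -0.935, 0.004); ∞-norm = 3.594

3.594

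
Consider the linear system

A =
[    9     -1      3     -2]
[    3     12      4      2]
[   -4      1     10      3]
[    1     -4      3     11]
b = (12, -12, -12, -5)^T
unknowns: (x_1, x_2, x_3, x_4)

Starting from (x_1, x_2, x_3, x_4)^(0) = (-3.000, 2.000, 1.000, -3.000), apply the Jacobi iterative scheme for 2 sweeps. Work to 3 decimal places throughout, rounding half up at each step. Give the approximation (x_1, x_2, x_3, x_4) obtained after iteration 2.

(1.951, -0.618, -1.051, -0.072)

Iteration 1:
  x_1 = (12 - (-1)·2.000 - (3)·1.000 - (-2)·-3.000) / (9) = 0.556
  x_2 = (-12 - (3)·-3.000 - (4)·1.000 - (2)·-3.000) / (12) = -0.083
  x_3 = (-12 - (-4)·-3.000 - (1)·2.000 - (3)·-3.000) / (10) = -1.700
  x_4 = (-5 - (1)·-3.000 - (-4)·2.000 - (3)·1.000) / (11) = 0.273
Iteration 2:
  x_1 = (12 - (-1)·-0.083 - (3)·-1.700 - (-2)·0.273) / (9) = 1.951
  x_2 = (-12 - (3)·0.556 - (4)·-1.700 - (2)·0.273) / (12) = -0.618
  x_3 = (-12 - (-4)·0.556 - (1)·-0.083 - (3)·0.273) / (10) = -1.051
  x_4 = (-5 - (1)·0.556 - (-4)·-0.083 - (3)·-1.700) / (11) = -0.072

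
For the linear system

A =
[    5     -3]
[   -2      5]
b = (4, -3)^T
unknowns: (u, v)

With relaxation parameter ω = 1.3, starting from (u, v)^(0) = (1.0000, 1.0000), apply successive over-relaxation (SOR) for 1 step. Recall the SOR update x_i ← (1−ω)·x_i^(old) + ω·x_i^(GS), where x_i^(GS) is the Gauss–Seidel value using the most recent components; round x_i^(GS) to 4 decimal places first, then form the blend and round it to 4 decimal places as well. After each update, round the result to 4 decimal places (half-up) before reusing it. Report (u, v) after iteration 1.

(1.5200, -0.2896)

Iteration 1:
  u: GS value = (4 - (-3)·1.0000) / (5) = 1.4000;  u ← (1−ω)·1.0000 + ω·1.4000 = 1.5200
  v: GS value = (-3 - (-2)·1.5200) / (5) = 0.0080;  v ← (1−ω)·1.0000 + ω·0.0080 = -0.2896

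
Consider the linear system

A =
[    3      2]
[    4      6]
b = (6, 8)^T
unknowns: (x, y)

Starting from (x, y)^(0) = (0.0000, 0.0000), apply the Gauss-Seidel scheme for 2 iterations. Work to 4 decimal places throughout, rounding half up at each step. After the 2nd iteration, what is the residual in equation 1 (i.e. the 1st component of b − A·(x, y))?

0.0000

Iteration 1:
  x = (6 - (2)·0.0000) / (3) = 2.0000
  y = (8 - (4)·2.0000) / (6) = 0.0000
Iteration 2:
  x = (6 - (2)·0.0000) / (3) = 2.0000
  y = (8 - (4)·2.0000) / (6) = 0.0000
Residual b − A·x = (0.0000, 0.0000)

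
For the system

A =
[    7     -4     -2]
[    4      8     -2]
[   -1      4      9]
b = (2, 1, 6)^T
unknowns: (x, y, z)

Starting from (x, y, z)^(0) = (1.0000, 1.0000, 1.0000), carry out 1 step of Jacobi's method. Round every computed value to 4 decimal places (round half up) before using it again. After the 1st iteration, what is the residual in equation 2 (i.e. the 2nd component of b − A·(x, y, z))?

Iteration 1:
  x = (2 - (-4)·1.0000 - (-2)·1.0000) / (7) = 1.1429
  y = (1 - (4)·1.0000 - (-2)·1.0000) / (8) = -0.1250
  z = (6 - (-1)·1.0000 - (4)·1.0000) / (9) = 0.3333
Residual b − A·x = (-5.8337, -1.9050, 4.6432)

-1.9050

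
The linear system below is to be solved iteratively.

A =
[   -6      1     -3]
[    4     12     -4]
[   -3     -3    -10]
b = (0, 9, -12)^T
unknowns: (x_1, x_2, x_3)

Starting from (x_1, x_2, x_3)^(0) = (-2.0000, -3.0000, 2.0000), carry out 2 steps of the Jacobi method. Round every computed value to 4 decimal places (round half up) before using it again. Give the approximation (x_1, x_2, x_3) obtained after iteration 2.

(-1.0028, 2.1500, 1.0250)

Iteration 1:
  x_1 = (0 - (1)·-3.0000 - (-3)·2.0000) / (-6) = -1.5000
  x_2 = (9 - (4)·-2.0000 - (-4)·2.0000) / (12) = 2.0833
  x_3 = (-12 - (-3)·-2.0000 - (-3)·-3.0000) / (-10) = 2.7000
Iteration 2:
  x_1 = (0 - (1)·2.0833 - (-3)·2.7000) / (-6) = -1.0028
  x_2 = (9 - (4)·-1.5000 - (-4)·2.7000) / (12) = 2.1500
  x_3 = (-12 - (-3)·-1.5000 - (-3)·2.0833) / (-10) = 1.0250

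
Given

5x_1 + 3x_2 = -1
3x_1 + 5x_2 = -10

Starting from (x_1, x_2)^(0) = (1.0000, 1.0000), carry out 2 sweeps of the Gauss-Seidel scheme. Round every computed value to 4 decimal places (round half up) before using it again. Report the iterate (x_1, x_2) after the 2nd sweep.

(0.7120, -2.4272)

Iteration 1:
  x_1 = (-1 - (3)·1.0000) / (5) = -0.8000
  x_2 = (-10 - (3)·-0.8000) / (5) = -1.5200
Iteration 2:
  x_1 = (-1 - (3)·-1.5200) / (5) = 0.7120
  x_2 = (-10 - (3)·0.7120) / (5) = -2.4272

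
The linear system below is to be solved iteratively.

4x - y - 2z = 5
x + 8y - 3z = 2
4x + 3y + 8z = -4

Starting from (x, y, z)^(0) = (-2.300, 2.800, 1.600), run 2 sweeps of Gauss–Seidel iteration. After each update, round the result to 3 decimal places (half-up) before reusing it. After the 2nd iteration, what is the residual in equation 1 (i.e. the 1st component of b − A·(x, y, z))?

Iteration 1:
  x = (5 - (-1)·2.800 - (-2)·1.600) / (4) = 2.750
  y = (2 - (1)·2.750 - (-3)·1.600) / (8) = 0.506
  z = (-4 - (4)·2.750 - (3)·0.506) / (8) = -2.065
Iteration 2:
  x = (5 - (-1)·0.506 - (-2)·-2.065) / (4) = 0.344
  y = (2 - (1)·0.344 - (-3)·-2.065) / (8) = -0.567
  z = (-4 - (4)·0.344 - (3)·-0.567) / (8) = -0.459
Residual b − A·x = (2.139, 4.815, -0.003)

2.139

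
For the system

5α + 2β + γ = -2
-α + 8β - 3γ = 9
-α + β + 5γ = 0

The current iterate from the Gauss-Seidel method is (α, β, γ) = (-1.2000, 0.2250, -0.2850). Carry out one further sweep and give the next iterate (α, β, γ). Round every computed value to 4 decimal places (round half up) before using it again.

One sweep:
  α = (-2 - (2)·0.2250 - (1)·-0.2850) / (5) = -0.4330
  β = (9 - (-1)·-0.4330 - (-3)·-0.2850) / (8) = 0.9640
  γ = (0 - (-1)·-0.4330 - (1)·0.9640) / (5) = -0.2794

(-0.4330, 0.9640, -0.2794)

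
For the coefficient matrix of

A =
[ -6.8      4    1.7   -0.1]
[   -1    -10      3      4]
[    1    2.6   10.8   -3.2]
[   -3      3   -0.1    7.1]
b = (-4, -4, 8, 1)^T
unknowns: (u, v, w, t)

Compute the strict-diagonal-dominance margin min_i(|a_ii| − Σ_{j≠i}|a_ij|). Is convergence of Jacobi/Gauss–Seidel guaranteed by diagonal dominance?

row 1: |-6.8| − (4+1.7+0.1) = 1
row 2: |-10| − (1+3+4) = 2
row 3: |10.8| − (1+2.6+3.2) = 4
row 4: |7.1| − (3+3+0.1) = 1
minimum over rows = 1 → strictly diagonally dominant (convergence guaranteed)

1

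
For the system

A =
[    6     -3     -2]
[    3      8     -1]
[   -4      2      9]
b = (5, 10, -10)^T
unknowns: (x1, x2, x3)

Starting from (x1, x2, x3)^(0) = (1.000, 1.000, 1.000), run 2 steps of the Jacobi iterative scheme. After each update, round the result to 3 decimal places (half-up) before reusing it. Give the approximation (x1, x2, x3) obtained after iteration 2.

(1.037, 0.514, -0.592)

Iteration 1:
  x1 = (5 - (-3)·1.000 - (-2)·1.000) / (6) = 1.667
  x2 = (10 - (3)·1.000 - (-1)·1.000) / (8) = 1.000
  x3 = (-10 - (-4)·1.000 - (2)·1.000) / (9) = -0.889
Iteration 2:
  x1 = (5 - (-3)·1.000 - (-2)·-0.889) / (6) = 1.037
  x2 = (10 - (3)·1.667 - (-1)·-0.889) / (8) = 0.514
  x3 = (-10 - (-4)·1.667 - (2)·1.000) / (9) = -0.592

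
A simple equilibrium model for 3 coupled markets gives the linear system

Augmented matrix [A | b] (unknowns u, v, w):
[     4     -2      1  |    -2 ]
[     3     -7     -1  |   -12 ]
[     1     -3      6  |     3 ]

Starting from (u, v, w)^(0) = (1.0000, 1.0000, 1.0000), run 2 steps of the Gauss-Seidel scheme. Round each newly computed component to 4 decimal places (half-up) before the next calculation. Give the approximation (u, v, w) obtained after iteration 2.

(-0.0863, 1.4953, 1.2620)

Iteration 1:
  u = (-2 - (-2)·1.0000 - (1)·1.0000) / (4) = -0.2500
  v = (-12 - (3)·-0.2500 - (-1)·1.0000) / (-7) = 1.4643
  w = (3 - (1)·-0.2500 - (-3)·1.4643) / (6) = 1.2738
Iteration 2:
  u = (-2 - (-2)·1.4643 - (1)·1.2738) / (4) = -0.0863
  v = (-12 - (3)·-0.0863 - (-1)·1.2738) / (-7) = 1.4953
  w = (3 - (1)·-0.0863 - (-3)·1.4953) / (6) = 1.2620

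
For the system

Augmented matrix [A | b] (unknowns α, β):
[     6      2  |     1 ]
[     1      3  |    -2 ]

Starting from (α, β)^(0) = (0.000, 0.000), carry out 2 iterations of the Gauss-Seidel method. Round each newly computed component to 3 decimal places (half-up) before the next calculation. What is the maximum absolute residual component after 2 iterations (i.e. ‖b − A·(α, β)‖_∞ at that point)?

0.162

Iteration 1:
  α = (1 - (2)·0.000) / (6) = 0.167
  β = (-2 - (1)·0.167) / (3) = -0.722
Iteration 2:
  α = (1 - (2)·-0.722) / (6) = 0.407
  β = (-2 - (1)·0.407) / (3) = -0.802
Residual b − A·x = (0.162, -0.001); ∞-norm = 0.162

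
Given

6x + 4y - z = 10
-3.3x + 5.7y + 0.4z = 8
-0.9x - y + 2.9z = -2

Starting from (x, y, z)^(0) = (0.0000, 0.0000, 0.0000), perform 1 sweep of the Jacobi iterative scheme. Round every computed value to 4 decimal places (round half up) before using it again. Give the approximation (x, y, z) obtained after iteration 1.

Iteration 1:
  x = (10 - (4)·0.0000 - (-1)·0.0000) / (6) = 1.6667
  y = (8 - (-3.3)·0.0000 - (0.4)·0.0000) / (5.7) = 1.4035
  z = (-2 - (-0.9)·0.0000 - (-1)·0.0000) / (2.9) = -0.6897

(1.6667, 1.4035, -0.6897)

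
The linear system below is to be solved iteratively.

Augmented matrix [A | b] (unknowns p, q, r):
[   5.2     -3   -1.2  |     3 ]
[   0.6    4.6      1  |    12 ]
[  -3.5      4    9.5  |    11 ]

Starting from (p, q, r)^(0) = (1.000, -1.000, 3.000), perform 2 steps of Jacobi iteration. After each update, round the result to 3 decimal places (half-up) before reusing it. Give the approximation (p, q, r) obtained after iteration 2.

(2.080, 2.095, 0.644)

Iteration 1:
  p = (3 - (-3)·-1.000 - (-1.2)·3.000) / (5.2) = 0.692
  q = (12 - (0.6)·1.000 - (1)·3.000) / (4.6) = 1.826
  r = (11 - (-3.5)·1.000 - (4)·-1.000) / (9.5) = 1.947
Iteration 2:
  p = (3 - (-3)·1.826 - (-1.2)·1.947) / (5.2) = 2.080
  q = (12 - (0.6)·0.692 - (1)·1.947) / (4.6) = 2.095
  r = (11 - (-3.5)·0.692 - (4)·1.826) / (9.5) = 0.644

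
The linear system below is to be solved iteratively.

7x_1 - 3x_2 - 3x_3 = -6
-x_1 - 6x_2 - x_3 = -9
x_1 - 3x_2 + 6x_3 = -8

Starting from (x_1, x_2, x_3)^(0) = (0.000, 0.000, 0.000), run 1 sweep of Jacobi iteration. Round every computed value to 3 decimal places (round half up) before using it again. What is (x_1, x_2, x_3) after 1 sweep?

Iteration 1:
  x_1 = (-6 - (-3)·0.000 - (-3)·0.000) / (7) = -0.857
  x_2 = (-9 - (-1)·0.000 - (-1)·0.000) / (-6) = 1.500
  x_3 = (-8 - (1)·0.000 - (-3)·0.000) / (6) = -1.333

(-0.857, 1.500, -1.333)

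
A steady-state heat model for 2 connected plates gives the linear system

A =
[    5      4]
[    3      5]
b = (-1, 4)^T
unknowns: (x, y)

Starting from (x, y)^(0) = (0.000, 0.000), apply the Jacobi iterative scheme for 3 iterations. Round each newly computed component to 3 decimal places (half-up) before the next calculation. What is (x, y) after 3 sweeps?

Iteration 1:
  x = (-1 - (4)·0.000) / (5) = -0.200
  y = (4 - (3)·0.000) / (5) = 0.800
Iteration 2:
  x = (-1 - (4)·0.800) / (5) = -0.840
  y = (4 - (3)·-0.200) / (5) = 0.920
Iteration 3:
  x = (-1 - (4)·0.920) / (5) = -0.936
  y = (4 - (3)·-0.840) / (5) = 1.304

(-0.936, 1.304)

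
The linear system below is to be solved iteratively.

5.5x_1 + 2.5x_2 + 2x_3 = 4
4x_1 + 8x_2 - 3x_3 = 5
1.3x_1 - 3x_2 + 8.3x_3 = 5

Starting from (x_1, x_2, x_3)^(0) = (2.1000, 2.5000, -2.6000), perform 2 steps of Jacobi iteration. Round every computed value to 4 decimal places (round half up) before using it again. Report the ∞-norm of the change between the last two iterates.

2.1982

Iteration 1:
  x_1 = (4 - (2.5)·2.5000 - (2)·-2.6000) / (5.5) = 0.5364
  x_2 = (5 - (4)·2.1000 - (-3)·-2.6000) / (8) = -1.4000
  x_3 = (5 - (1.3)·2.1000 - (-3)·2.5000) / (8.3) = 1.1771
Iteration 2:
  x_1 = (4 - (2.5)·-1.4000 - (2)·1.1771) / (5.5) = 0.9356
  x_2 = (5 - (4)·0.5364 - (-3)·1.1771) / (8) = 0.7982
  x_3 = (5 - (1.3)·0.5364 - (-3)·-1.4000) / (8.3) = 0.0124
Change: (0.3992, 2.1982, -1.1647) → max |·| = 2.1982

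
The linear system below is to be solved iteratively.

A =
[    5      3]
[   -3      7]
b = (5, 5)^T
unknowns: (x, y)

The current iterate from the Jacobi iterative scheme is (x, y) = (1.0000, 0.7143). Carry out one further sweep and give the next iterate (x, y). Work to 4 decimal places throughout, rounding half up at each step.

(0.5714, 1.1429)

One sweep:
  x = (5 - (3)·0.7143) / (5) = 0.5714
  y = (5 - (-3)·1.0000) / (7) = 1.1429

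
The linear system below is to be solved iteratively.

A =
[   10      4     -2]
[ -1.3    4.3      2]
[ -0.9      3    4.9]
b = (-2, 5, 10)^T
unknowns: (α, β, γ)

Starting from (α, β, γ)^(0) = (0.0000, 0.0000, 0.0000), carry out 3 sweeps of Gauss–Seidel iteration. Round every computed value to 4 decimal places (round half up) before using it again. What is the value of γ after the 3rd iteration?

Iteration 1:
  α = (-2 - (4)·0.0000 - (-2)·0.0000) / (10) = -0.2000
  β = (5 - (-1.3)·-0.2000 - (2)·0.0000) / (4.3) = 1.1023
  γ = (10 - (-0.9)·-0.2000 - (3)·1.1023) / (4.9) = 1.3292
Iteration 2:
  α = (-2 - (4)·1.1023 - (-2)·1.3292) / (10) = -0.3751
  β = (5 - (-1.3)·-0.3751 - (2)·1.3292) / (4.3) = 0.4312
  γ = (10 - (-0.9)·-0.3751 - (3)·0.4312) / (4.9) = 1.7079
Iteration 3:
  α = (-2 - (4)·0.4312 - (-2)·1.7079) / (10) = -0.0309
  β = (5 - (-1.3)·-0.0309 - (2)·1.7079) / (4.3) = 0.3591
  γ = (10 - (-0.9)·-0.0309 - (3)·0.3591) / (4.9) = 1.8153

1.8153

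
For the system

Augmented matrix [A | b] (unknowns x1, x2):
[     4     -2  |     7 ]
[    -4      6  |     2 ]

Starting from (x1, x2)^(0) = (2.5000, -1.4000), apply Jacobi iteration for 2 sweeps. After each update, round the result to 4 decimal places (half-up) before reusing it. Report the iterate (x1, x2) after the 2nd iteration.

(2.7500, 1.0333)

Iteration 1:
  x1 = (7 - (-2)·-1.4000) / (4) = 1.0500
  x2 = (2 - (-4)·2.5000) / (6) = 2.0000
Iteration 2:
  x1 = (7 - (-2)·2.0000) / (4) = 2.7500
  x2 = (2 - (-4)·1.0500) / (6) = 1.0333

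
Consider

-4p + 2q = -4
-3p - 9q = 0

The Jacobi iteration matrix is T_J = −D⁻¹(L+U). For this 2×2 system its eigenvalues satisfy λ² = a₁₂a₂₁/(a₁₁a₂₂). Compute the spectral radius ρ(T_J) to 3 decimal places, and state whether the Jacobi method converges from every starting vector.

0.408

a₁₂a₂₁/(a₁₁a₂₂) = (2)·(-3) / ((-4)·(-9)) = -0.166667
ρ = √|-0.166667| = √0.166667 = 0.408
ρ < 1, so Jacobi converges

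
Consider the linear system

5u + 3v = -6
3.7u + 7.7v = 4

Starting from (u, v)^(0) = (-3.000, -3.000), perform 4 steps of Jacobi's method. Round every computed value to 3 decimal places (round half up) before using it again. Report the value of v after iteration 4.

Iteration 1:
  u = (-6 - (3)·-3.000) / (5) = 0.600
  v = (4 - (3.7)·-3.000) / (7.7) = 1.961
Iteration 2:
  u = (-6 - (3)·1.961) / (5) = -2.377
  v = (4 - (3.7)·0.600) / (7.7) = 0.231
Iteration 3:
  u = (-6 - (3)·0.231) / (5) = -1.339
  v = (4 - (3.7)·-2.377) / (7.7) = 1.662
Iteration 4:
  u = (-6 - (3)·1.662) / (5) = -2.197
  v = (4 - (3.7)·-1.339) / (7.7) = 1.163

1.163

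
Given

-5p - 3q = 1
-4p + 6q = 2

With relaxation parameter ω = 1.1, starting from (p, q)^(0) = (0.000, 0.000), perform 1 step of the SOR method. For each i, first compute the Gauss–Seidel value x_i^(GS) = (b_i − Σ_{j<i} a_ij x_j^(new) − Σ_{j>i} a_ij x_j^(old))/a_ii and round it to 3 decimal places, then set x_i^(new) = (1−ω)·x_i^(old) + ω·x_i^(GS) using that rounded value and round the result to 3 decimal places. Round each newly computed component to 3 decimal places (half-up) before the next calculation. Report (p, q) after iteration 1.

(-0.220, 0.206)

Iteration 1:
  p: GS value = (1 - (-3)·0.000) / (-5) = -0.200;  p ← (1−ω)·0.000 + ω·-0.200 = -0.220
  q: GS value = (2 - (-4)·-0.220) / (6) = 0.187;  q ← (1−ω)·0.000 + ω·0.187 = 0.206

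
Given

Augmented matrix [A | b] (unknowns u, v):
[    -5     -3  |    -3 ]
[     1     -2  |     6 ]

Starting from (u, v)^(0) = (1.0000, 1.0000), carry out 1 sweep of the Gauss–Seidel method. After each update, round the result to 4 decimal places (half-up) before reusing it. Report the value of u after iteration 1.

0.0000

Iteration 1:
  u = (-3 - (-3)·1.0000) / (-5) = 0.0000
  v = (6 - (1)·0.0000) / (-2) = -3.0000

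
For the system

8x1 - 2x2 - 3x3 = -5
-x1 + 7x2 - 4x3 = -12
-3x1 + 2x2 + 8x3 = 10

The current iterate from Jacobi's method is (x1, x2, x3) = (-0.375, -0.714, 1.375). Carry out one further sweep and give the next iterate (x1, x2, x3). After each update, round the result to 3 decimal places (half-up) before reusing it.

One sweep:
  x1 = (-5 - (-2)·-0.714 - (-3)·1.375) / (8) = -0.288
  x2 = (-12 - (-1)·-0.375 - (-4)·1.375) / (7) = -0.982
  x3 = (10 - (-3)·-0.375 - (2)·-0.714) / (8) = 1.288

(-0.288, -0.982, 1.288)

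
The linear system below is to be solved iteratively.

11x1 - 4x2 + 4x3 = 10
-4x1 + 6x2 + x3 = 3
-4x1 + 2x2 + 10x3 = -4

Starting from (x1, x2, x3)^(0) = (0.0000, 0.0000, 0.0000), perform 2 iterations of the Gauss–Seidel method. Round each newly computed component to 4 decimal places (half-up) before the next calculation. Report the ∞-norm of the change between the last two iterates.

0.4959

Iteration 1:
  x1 = (10 - (-4)·0.0000 - (4)·0.0000) / (11) = 0.9091
  x2 = (3 - (-4)·0.9091 - (1)·0.0000) / (6) = 1.1061
  x3 = (-4 - (-4)·0.9091 - (2)·1.1061) / (10) = -0.2576
Iteration 2:
  x1 = (10 - (-4)·1.1061 - (4)·-0.2576) / (11) = 1.4050
  x2 = (3 - (-4)·1.4050 - (1)·-0.2576) / (6) = 1.4796
  x3 = (-4 - (-4)·1.4050 - (2)·1.4796) / (10) = -0.1339
Change: (0.4959, 0.3735, 0.1237) → max |·| = 0.4959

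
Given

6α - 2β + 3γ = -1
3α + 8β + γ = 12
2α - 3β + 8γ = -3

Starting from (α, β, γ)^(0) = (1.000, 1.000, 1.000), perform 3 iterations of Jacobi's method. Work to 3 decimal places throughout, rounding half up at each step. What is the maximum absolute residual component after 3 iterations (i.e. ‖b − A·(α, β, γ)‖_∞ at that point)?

Iteration 1:
  α = (-1 - (-2)·1.000 - (3)·1.000) / (6) = -0.333
  β = (12 - (3)·1.000 - (1)·1.000) / (8) = 1.000
  γ = (-3 - (2)·1.000 - (-3)·1.000) / (8) = -0.250
Iteration 2:
  α = (-1 - (-2)·1.000 - (3)·-0.250) / (6) = 0.292
  β = (12 - (3)·-0.333 - (1)·-0.250) / (8) = 1.656
  γ = (-3 - (2)·-0.333 - (-3)·1.000) / (8) = 0.083
Iteration 3:
  α = (-1 - (-2)·1.656 - (3)·0.083) / (6) = 0.344
  β = (12 - (3)·0.292 - (1)·0.083) / (8) = 1.380
  γ = (-3 - (2)·0.292 - (-3)·1.656) / (8) = 0.173
Residual b − A·x = (-0.823, -0.245, -0.932); ∞-norm = 0.932

0.932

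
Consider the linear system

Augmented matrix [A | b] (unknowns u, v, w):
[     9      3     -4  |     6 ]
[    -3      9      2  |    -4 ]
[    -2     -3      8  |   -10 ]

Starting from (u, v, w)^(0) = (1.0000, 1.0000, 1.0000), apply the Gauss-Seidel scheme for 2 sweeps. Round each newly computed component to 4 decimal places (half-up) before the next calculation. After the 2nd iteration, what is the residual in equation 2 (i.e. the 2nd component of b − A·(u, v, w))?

Iteration 1:
  u = (6 - (3)·1.0000 - (-4)·1.0000) / (9) = 0.7778
  v = (-4 - (-3)·0.7778 - (2)·1.0000) / (9) = -0.4074
  w = (-10 - (-2)·0.7778 - (-3)·-0.4074) / (8) = -1.2083
Iteration 2:
  u = (6 - (3)·-0.4074 - (-4)·-1.2083) / (9) = 0.2654
  v = (-4 - (-3)·0.2654 - (2)·-1.2083) / (9) = -0.0875
  w = (-10 - (-2)·0.2654 - (-3)·-0.0875) / (8) = -1.2165
Residual b − A·x = (-0.9921, 0.0167, 0.0003)

0.0167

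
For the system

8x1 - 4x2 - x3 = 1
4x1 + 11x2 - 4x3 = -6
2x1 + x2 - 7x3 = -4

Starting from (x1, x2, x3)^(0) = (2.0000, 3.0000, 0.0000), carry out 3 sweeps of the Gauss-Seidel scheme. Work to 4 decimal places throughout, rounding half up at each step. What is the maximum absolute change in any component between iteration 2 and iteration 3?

0.4634

Iteration 1:
  x1 = (1 - (-4)·3.0000 - (-1)·0.0000) / (8) = 1.6250
  x2 = (-6 - (4)·1.6250 - (-4)·0.0000) / (11) = -1.1364
  x3 = (-4 - (2)·1.6250 - (1)·-1.1364) / (-7) = 0.8734
Iteration 2:
  x1 = (1 - (-4)·-1.1364 - (-1)·0.8734) / (8) = -0.3340
  x2 = (-6 - (4)·-0.3340 - (-4)·0.8734) / (11) = -0.1064
  x3 = (-4 - (2)·-0.3340 - (1)·-0.1064) / (-7) = 0.4608
Iteration 3:
  x1 = (1 - (-4)·-0.1064 - (-1)·0.4608) / (8) = 0.1294
  x2 = (-6 - (4)·0.1294 - (-4)·0.4608) / (11) = -0.4249
  x3 = (-4 - (2)·0.1294 - (1)·-0.4249) / (-7) = 0.5477
Change: (0.4634, -0.3185, 0.0869) → max |·| = 0.4634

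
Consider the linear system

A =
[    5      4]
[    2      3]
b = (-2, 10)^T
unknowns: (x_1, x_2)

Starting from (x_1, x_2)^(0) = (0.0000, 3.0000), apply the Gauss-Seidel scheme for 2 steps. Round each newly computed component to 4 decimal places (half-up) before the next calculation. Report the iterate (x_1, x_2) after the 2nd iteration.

Iteration 1:
  x_1 = (-2 - (4)·3.0000) / (5) = -2.8000
  x_2 = (10 - (2)·-2.8000) / (3) = 5.2000
Iteration 2:
  x_1 = (-2 - (4)·5.2000) / (5) = -4.5600
  x_2 = (10 - (2)·-4.5600) / (3) = 6.3733

(-4.5600, 6.3733)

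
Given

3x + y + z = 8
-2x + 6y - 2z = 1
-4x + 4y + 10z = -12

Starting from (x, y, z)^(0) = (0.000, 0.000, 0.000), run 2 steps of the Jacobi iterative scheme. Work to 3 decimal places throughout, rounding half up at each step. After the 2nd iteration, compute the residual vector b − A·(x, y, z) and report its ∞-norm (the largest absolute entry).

2.686

Iteration 1:
  x = (8 - (1)·0.000 - (1)·0.000) / (3) = 2.667
  y = (1 - (-2)·0.000 - (-2)·0.000) / (6) = 0.167
  z = (-12 - (-4)·0.000 - (4)·0.000) / (10) = -1.200
Iteration 2:
  x = (8 - (1)·0.167 - (1)·-1.200) / (3) = 3.011
  y = (1 - (-2)·2.667 - (-2)·-1.200) / (6) = 0.656
  z = (-12 - (-4)·2.667 - (4)·0.167) / (10) = -0.200
Residual b − A·x = (-1.489, 2.686, -0.580); ∞-norm = 2.686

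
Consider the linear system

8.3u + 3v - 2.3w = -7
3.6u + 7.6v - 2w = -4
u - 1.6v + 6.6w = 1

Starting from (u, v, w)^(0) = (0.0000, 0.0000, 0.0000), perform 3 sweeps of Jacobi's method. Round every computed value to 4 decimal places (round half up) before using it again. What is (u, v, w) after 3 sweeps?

(-0.7699, -0.1969, 0.2231)

Iteration 1:
  u = (-7 - (3)·0.0000 - (-2.3)·0.0000) / (8.3) = -0.8434
  v = (-4 - (3.6)·0.0000 - (-2)·0.0000) / (7.6) = -0.5263
  w = (1 - (1)·0.0000 - (-1.6)·0.0000) / (6.6) = 0.1515
Iteration 2:
  u = (-7 - (3)·-0.5263 - (-2.3)·0.1515) / (8.3) = -0.6112
  v = (-4 - (3.6)·-0.8434 - (-2)·0.1515) / (7.6) = -0.0869
  w = (1 - (1)·-0.8434 - (-1.6)·-0.5263) / (6.6) = 0.1517
Iteration 3:
  u = (-7 - (3)·-0.0869 - (-2.3)·0.1517) / (8.3) = -0.7699
  v = (-4 - (3.6)·-0.6112 - (-2)·0.1517) / (7.6) = -0.1969
  w = (1 - (1)·-0.6112 - (-1.6)·-0.0869) / (6.6) = 0.2231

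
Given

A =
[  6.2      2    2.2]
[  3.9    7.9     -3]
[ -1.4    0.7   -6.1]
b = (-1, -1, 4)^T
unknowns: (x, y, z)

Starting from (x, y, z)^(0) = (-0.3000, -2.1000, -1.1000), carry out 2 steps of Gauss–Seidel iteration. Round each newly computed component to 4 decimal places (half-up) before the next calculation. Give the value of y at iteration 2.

Iteration 1:
  x = (-1 - (2)·-2.1000 - (2.2)·-1.1000) / (6.2) = 0.9065
  y = (-1 - (3.9)·0.9065 - (-3)·-1.1000) / (7.9) = -0.9918
  z = (4 - (-1.4)·0.9065 - (0.7)·-0.9918) / (-6.1) = -0.9776
Iteration 2:
  x = (-1 - (2)·-0.9918 - (2.2)·-0.9776) / (6.2) = 0.5055
  y = (-1 - (3.9)·0.5055 - (-3)·-0.9776) / (7.9) = -0.7474
  z = (4 - (-1.4)·0.5055 - (0.7)·-0.7474) / (-6.1) = -0.8575

-0.7474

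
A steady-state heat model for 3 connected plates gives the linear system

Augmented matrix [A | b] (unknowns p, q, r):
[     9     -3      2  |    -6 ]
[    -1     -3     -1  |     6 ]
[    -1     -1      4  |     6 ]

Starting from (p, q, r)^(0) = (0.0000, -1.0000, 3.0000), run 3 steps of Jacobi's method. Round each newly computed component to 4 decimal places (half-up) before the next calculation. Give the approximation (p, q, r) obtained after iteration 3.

Iteration 1:
  p = (-6 - (-3)·-1.0000 - (2)·3.0000) / (9) = -1.6667
  q = (6 - (-1)·0.0000 - (-1)·3.0000) / (-3) = -3.0000
  r = (6 - (-1)·0.0000 - (-1)·-1.0000) / (4) = 1.2500
Iteration 2:
  p = (-6 - (-3)·-3.0000 - (2)·1.2500) / (9) = -1.9444
  q = (6 - (-1)·-1.6667 - (-1)·1.2500) / (-3) = -1.8611
  r = (6 - (-1)·-1.6667 - (-1)·-3.0000) / (4) = 0.3333
Iteration 3:
  p = (-6 - (-3)·-1.8611 - (2)·0.3333) / (9) = -1.3611
  q = (6 - (-1)·-1.9444 - (-1)·0.3333) / (-3) = -1.4630
  r = (6 - (-1)·-1.9444 - (-1)·-1.8611) / (4) = 0.5486

(-1.3611, -1.4630, 0.5486)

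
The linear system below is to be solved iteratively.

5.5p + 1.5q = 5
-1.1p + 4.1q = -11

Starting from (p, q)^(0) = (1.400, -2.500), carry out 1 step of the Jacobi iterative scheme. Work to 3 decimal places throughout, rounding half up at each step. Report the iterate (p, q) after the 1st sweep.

Iteration 1:
  p = (5 - (1.5)·-2.500) / (5.5) = 1.591
  q = (-11 - (-1.1)·1.400) / (4.1) = -2.307

(1.591, -2.307)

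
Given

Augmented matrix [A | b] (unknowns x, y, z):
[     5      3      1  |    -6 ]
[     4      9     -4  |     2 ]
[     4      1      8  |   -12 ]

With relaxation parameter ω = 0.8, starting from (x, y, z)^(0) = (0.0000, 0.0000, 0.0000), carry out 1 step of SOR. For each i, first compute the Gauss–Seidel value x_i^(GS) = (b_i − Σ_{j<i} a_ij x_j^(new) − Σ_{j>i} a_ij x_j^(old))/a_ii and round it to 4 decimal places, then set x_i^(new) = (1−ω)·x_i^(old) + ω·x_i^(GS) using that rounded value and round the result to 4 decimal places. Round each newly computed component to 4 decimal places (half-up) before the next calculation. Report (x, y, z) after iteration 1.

Iteration 1:
  x: GS value = (-6 - (3)·0.0000 - (1)·0.0000) / (5) = -1.2000;  x ← (1−ω)·0.0000 + ω·-1.2000 = -0.9600
  y: GS value = (2 - (4)·-0.9600 - (-4)·0.0000) / (9) = 0.6489;  y ← (1−ω)·0.0000 + ω·0.6489 = 0.5191
  z: GS value = (-12 - (4)·-0.9600 - (1)·0.5191) / (8) = -1.0849;  z ← (1−ω)·0.0000 + ω·-1.0849 = -0.8679

(-0.9600, 0.5191, -0.8679)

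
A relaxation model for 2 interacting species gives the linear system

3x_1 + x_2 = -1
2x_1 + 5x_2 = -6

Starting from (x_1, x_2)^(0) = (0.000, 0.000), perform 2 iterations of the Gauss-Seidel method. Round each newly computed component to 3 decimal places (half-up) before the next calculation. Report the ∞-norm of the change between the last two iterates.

0.355

Iteration 1:
  x_1 = (-1 - (1)·0.000) / (3) = -0.333
  x_2 = (-6 - (2)·-0.333) / (5) = -1.067
Iteration 2:
  x_1 = (-1 - (1)·-1.067) / (3) = 0.022
  x_2 = (-6 - (2)·0.022) / (5) = -1.209
Change: (0.355, -0.142) → max |·| = 0.355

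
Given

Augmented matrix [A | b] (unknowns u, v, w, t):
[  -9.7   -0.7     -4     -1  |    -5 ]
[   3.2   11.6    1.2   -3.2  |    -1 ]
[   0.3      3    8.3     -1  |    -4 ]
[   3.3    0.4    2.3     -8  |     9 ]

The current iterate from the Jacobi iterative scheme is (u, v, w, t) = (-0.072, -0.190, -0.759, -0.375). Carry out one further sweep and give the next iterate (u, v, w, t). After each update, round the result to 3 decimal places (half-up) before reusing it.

One sweep:
  u = (-5 - (-0.7)·-0.190 - (-4)·-0.759 - (-1)·-0.375) / (-9.7) = 0.881
  v = (-1 - (3.2)·-0.072 - (1.2)·-0.759 - (-3.2)·-0.375) / (11.6) = -0.091
  w = (-4 - (0.3)·-0.072 - (3)·-0.190 - (-1)·-0.375) / (8.3) = -0.456
  t = (9 - (3.3)·-0.072 - (0.4)·-0.190 - (2.3)·-0.759) / (-8) = -1.382

(0.881, -0.091, -0.456, -1.382)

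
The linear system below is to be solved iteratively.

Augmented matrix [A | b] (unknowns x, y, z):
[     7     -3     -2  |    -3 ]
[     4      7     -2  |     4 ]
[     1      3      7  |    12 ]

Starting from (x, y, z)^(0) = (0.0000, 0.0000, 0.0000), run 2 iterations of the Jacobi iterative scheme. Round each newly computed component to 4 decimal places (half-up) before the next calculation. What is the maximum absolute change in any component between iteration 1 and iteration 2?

Iteration 1:
  x = (-3 - (-3)·0.0000 - (-2)·0.0000) / (7) = -0.4286
  y = (4 - (4)·0.0000 - (-2)·0.0000) / (7) = 0.5714
  z = (12 - (1)·0.0000 - (3)·0.0000) / (7) = 1.7143
Iteration 2:
  x = (-3 - (-3)·0.5714 - (-2)·1.7143) / (7) = 0.3061
  y = (4 - (4)·-0.4286 - (-2)·1.7143) / (7) = 1.3061
  z = (12 - (1)·-0.4286 - (3)·0.5714) / (7) = 1.5306
Change: (0.7347, 0.7347, -0.1837) → max |·| = 0.7347

0.7347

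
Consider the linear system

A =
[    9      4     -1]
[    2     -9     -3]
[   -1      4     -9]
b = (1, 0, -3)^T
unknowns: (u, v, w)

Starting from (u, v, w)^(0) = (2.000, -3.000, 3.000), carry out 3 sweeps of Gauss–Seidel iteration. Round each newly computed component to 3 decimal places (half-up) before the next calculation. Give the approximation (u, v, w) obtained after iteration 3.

(0.094, -0.095, 0.281)

Iteration 1:
  u = (1 - (4)·-3.000 - (-1)·3.000) / (9) = 1.778
  v = (0 - (2)·1.778 - (-3)·3.000) / (-9) = -0.605
  w = (-3 - (-1)·1.778 - (4)·-0.605) / (-9) = -0.133
Iteration 2:
  u = (1 - (4)·-0.605 - (-1)·-0.133) / (9) = 0.365
  v = (0 - (2)·0.365 - (-3)·-0.133) / (-9) = 0.125
  w = (-3 - (-1)·0.365 - (4)·0.125) / (-9) = 0.348
Iteration 3:
  u = (1 - (4)·0.125 - (-1)·0.348) / (9) = 0.094
  v = (0 - (2)·0.094 - (-3)·0.348) / (-9) = -0.095
  w = (-3 - (-1)·0.094 - (4)·-0.095) / (-9) = 0.281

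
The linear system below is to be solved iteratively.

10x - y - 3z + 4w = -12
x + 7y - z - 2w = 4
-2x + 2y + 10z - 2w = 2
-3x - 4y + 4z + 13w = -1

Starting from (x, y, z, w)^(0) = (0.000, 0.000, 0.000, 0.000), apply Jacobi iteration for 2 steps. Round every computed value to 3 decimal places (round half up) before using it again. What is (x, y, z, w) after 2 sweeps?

Iteration 1:
  x = (-12 - (-1)·0.000 - (-3)·0.000 - (4)·0.000) / (10) = -1.200
  y = (4 - (1)·0.000 - (-1)·0.000 - (-2)·0.000) / (7) = 0.571
  z = (2 - (-2)·0.000 - (2)·0.000 - (-2)·0.000) / (10) = 0.200
  w = (-1 - (-3)·0.000 - (-4)·0.000 - (4)·0.000) / (13) = -0.077
Iteration 2:
  x = (-12 - (-1)·0.571 - (-3)·0.200 - (4)·-0.077) / (10) = -1.052
  y = (4 - (1)·-1.200 - (-1)·0.200 - (-2)·-0.077) / (7) = 0.749
  z = (2 - (-2)·-1.200 - (2)·0.571 - (-2)·-0.077) / (10) = -0.170
  w = (-1 - (-3)·-1.200 - (-4)·0.571 - (4)·0.200) / (13) = -0.240

(-1.052, 0.749, -0.170, -0.240)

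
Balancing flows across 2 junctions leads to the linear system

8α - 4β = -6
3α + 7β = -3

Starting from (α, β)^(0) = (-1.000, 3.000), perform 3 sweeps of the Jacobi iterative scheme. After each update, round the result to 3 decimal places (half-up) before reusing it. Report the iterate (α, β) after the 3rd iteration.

Iteration 1:
  α = (-6 - (-4)·3.000) / (8) = 0.750
  β = (-3 - (3)·-1.000) / (7) = 0.000
Iteration 2:
  α = (-6 - (-4)·0.000) / (8) = -0.750
  β = (-3 - (3)·0.750) / (7) = -0.750
Iteration 3:
  α = (-6 - (-4)·-0.750) / (8) = -1.125
  β = (-3 - (3)·-0.750) / (7) = -0.107

(-1.125, -0.107)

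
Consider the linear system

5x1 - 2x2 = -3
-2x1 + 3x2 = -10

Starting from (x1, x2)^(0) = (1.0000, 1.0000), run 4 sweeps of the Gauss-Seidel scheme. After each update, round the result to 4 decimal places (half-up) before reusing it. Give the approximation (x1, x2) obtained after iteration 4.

(-2.5902, -5.0601)

Iteration 1:
  x1 = (-3 - (-2)·1.0000) / (5) = -0.2000
  x2 = (-10 - (-2)·-0.2000) / (3) = -3.4667
Iteration 2:
  x1 = (-3 - (-2)·-3.4667) / (5) = -1.9867
  x2 = (-10 - (-2)·-1.9867) / (3) = -4.6578
Iteration 3:
  x1 = (-3 - (-2)·-4.6578) / (5) = -2.4631
  x2 = (-10 - (-2)·-2.4631) / (3) = -4.9754
Iteration 4:
  x1 = (-3 - (-2)·-4.9754) / (5) = -2.5902
  x2 = (-10 - (-2)·-2.5902) / (3) = -5.0601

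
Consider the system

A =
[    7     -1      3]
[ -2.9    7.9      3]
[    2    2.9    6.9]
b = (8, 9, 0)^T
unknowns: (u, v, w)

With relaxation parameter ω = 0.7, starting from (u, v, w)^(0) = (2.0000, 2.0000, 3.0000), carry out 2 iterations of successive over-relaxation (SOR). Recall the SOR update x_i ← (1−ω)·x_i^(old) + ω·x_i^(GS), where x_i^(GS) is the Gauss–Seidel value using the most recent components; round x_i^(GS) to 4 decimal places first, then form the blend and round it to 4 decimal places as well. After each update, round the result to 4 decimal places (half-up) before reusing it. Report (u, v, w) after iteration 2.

(0.9295, 1.1298, -0.3625)

Iteration 1:
  u: GS value = (8 - (-1)·2.0000 - (3)·3.0000) / (7) = 0.1429;  u ← (1−ω)·2.0000 + ω·0.1429 = 0.7000
  v: GS value = (9 - (-2.9)·0.7000 - (3)·3.0000) / (7.9) = 0.2570;  v ← (1−ω)·2.0000 + ω·0.2570 = 0.7799
  w: GS value = (0 - (2)·0.7000 - (2.9)·0.7799) / (6.9) = -0.5307;  w ← (1−ω)·3.0000 + ω·-0.5307 = 0.5285
Iteration 2:
  u: GS value = (8 - (-1)·0.7799 - (3)·0.5285) / (7) = 1.0278;  u ← (1−ω)·0.7000 + ω·1.0278 = 0.9295
  v: GS value = (9 - (-2.9)·0.9295 - (3)·0.5285) / (7.9) = 1.2798;  v ← (1−ω)·0.7799 + ω·1.2798 = 1.1298
  w: GS value = (0 - (2)·0.9295 - (2.9)·1.1298) / (6.9) = -0.7443;  w ← (1−ω)·0.5285 + ω·-0.7443 = -0.3625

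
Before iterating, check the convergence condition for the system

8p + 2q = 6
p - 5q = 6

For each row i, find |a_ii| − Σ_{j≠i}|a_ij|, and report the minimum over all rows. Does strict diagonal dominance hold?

4

row 1: |8| − (2) = 6
row 2: |-5| − (1) = 4
minimum over rows = 4 → strictly diagonally dominant (convergence guaranteed)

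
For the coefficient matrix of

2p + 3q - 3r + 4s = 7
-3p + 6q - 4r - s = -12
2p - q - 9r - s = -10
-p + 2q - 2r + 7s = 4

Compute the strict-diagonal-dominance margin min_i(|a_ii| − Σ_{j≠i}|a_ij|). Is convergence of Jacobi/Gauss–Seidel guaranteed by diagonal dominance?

-8

row 1: |2| − (3+3+4) = -8
row 2: |6| − (3+4+1) = -2
row 3: |-9| − (2+1+1) = 5
row 4: |7| − (1+2+2) = 2
minimum over rows = -8 → not strictly diagonally dominant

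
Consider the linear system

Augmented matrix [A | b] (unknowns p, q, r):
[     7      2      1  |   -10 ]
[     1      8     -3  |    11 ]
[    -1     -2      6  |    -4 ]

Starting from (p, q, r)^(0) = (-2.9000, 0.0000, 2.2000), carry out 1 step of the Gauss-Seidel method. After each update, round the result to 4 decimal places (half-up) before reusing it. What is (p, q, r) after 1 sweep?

(-1.7429, 2.4179, -0.1512)

Iteration 1:
  p = (-10 - (2)·0.0000 - (1)·2.2000) / (7) = -1.7429
  q = (11 - (1)·-1.7429 - (-3)·2.2000) / (8) = 2.4179
  r = (-4 - (-1)·-1.7429 - (-2)·2.4179) / (6) = -0.1512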